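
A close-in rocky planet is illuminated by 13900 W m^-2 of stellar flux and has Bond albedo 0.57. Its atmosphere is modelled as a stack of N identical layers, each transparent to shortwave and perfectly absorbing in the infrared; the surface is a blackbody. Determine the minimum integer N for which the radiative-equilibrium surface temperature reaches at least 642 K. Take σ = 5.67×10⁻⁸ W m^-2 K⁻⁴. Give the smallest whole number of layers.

6

Top-of-atmosphere balance: σT_e⁴ = S(1−α)/4 = 1494 W m^-2 → T_e = 402.9 K.
Since T_s⁴ = (N+1)T_e⁴, we need N ≥ (T_s/T_e)⁴ − 1 = 5.446.
The minimum whole number is N = 6.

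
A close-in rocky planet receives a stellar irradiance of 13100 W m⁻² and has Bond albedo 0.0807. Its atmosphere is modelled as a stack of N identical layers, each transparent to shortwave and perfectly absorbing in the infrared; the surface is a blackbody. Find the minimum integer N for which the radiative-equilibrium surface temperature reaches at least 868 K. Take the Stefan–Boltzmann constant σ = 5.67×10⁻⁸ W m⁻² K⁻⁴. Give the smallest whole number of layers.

OLR = S(1−α)/4 = 3011 W m⁻²; the top layer radiates at T_e = 480.0 K.
Need (N+1)T_e⁴ ≥ T_s⁴, i.e. N+1 ≥ (868/480.0)⁴ = 10.690.
The minimum whole number is N = 10.

10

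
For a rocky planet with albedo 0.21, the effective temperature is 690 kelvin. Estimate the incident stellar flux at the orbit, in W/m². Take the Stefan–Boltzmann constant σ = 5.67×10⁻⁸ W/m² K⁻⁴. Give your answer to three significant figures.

From S(1−α)/4 = σT⁴: S = 4σT⁴/(1−α).
The emitted flux is σT⁴ = 12850 W/m².
S = 4·12850/0.79 = 65070 W/m².

65100 W/m²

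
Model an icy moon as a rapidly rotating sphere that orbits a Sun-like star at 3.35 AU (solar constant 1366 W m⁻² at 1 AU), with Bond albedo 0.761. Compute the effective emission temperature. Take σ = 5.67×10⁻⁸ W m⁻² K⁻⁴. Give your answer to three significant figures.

Flux at the orbit: S = 1366/(3.35)² = 121.7 W m⁻².
The planet absorbs (1−α)S over its disc πR² and re-emits over 4πR², so the mean absorbed flux is (1−0.761)·121.7/4 = 7.273 W m⁻².
Balancing against σT⁴: T = (7.273/5.67×10⁻⁸)^(1/4) = 106.4 K.

106 kelvin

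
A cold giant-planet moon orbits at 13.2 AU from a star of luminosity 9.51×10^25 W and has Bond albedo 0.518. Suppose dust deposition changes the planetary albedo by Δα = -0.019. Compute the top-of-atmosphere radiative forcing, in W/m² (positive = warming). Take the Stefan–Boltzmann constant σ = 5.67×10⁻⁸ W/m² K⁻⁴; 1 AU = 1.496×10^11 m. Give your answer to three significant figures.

0.00922 W/m²

d = 13.2 × 1.496×10^11 m = 1.975×10^12 m.
Spreading L over a sphere of radius d: S = 9.51×10^25/(4π·1.97×10^12²) = 1.941 W/m².
TOA radiative forcing: ΔF = −S·Δα/4 = −1.941·(-0.019)/4 = 0.009218 W/m².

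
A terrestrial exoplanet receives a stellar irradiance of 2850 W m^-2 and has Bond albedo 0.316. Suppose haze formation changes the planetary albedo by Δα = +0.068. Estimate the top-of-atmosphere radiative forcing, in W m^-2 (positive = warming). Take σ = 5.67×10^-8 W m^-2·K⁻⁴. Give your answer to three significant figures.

-48.5 W m^-2

The change in absorbed flux is Δ[S(1−α)/4] = −SΔα/4 = -48.45 W m^-2.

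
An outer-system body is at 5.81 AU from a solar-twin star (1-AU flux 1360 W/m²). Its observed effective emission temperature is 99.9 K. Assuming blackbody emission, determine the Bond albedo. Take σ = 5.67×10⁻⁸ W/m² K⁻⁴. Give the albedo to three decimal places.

Flux at the orbit: S = 1360/(5.81)² = 40.29 W/m².
Energy balance: S(1−α)/4 = σT⁴, so 1−α = 4σT⁴/S.
4σT⁴ = 4·5.67×10⁻⁸·(99.9)⁴ = 22.59 W/m².
Hence α = 1 − 22.59/40.29 = 0.4393.

0.439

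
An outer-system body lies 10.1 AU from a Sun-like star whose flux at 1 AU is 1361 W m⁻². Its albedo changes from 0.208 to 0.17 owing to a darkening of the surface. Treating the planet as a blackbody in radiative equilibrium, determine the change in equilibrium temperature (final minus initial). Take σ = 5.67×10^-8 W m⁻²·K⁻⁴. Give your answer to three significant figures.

Flux at the orbit: S = 1361/(10.1)² = 13.34 W m⁻².
With α = 0.208, T₁ = 82.62 K.
After:  T₂ = [13.34·0.83/(4σ)]^(1/4) = 83.59 K.
ΔT = T₂ − T₁ = 0.9737 K.

0.974 K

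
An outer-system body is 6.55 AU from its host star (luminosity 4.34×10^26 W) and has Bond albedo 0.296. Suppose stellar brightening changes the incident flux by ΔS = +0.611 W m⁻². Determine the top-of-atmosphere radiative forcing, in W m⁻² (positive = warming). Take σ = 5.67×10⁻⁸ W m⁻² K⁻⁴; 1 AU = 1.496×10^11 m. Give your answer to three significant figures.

d = 6.55 × 1.496×10^11 m = 9.799×10^11 m.
Spreading L over a sphere of radius d: S = 4.34×10^26/(4π·9.80×10^11²) = 35.97 W m⁻².
Only a fraction (1−α) is absorbed and it's spread over 4πR², so ΔF = (1−α)ΔS/4 = 0.1075 W m⁻².

0.108 W m⁻²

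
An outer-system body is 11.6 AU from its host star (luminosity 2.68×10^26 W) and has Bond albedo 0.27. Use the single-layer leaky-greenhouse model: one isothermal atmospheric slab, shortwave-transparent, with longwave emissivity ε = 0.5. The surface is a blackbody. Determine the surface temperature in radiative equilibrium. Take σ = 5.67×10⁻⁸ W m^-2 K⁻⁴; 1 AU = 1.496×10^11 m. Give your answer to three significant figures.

Orbital distance: d = 11.6 AU = 1.735×10^12 m.
Flux at the orbit: S = L/(4πd²) = 2.68×10^26/(4π·(1.74×10^12)²) = 7.082 W m^-2.
At the top of the atmosphere, σT_e⁴ = S(1−α)/4 = 1.292 W m^-2, giving T_e = 69.10 K.
The surface balance (absorbed SW + ε·downward IR = σT_s⁴) with T_a⁴ = T_s⁴/2 reduces to T_s = T_e·[2/(2−ε)]^¼ = 74.25 K.

74.2 K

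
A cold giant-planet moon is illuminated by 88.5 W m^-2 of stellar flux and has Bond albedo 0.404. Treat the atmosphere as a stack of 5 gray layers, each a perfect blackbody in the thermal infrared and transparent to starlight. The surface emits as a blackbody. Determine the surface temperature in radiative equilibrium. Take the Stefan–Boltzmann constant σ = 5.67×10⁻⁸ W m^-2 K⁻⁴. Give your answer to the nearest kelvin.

The effective emission temperature is T_e = [S(1−α)/(4σ)]^¼ = 123.5 K.
For an N-layer opaque stack, T_s⁴ = (N+1)T_e⁴, hence T_s = (6)^(1/4)×123.5 K = 193.3 K.

193 K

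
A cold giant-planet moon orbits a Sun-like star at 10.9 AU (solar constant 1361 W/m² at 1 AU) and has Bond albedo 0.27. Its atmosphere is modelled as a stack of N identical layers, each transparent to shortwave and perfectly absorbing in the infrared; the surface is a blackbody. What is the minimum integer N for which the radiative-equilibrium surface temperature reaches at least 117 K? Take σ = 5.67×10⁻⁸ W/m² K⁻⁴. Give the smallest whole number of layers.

Flux at the orbit: S = 1361/(10.9)² = 11.46 W/m².
OLR = S(1−α)/4 = 2.091 W/m²; the top layer radiates at T_e = 77.92 K.
Since T_s⁴ = (N+1)T_e⁴, we need N ≥ (T_s/T_e)⁴ − 1 = 4.082.
So N ≥ 4.082; the smallest integer is N = 5.

5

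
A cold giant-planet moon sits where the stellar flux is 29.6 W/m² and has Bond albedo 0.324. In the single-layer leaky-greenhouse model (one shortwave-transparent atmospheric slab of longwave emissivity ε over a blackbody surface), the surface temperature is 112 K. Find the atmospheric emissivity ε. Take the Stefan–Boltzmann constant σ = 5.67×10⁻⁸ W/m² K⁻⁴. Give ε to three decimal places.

Effective temperature: T_e = [S(1−α)/(4σ)]^(1/4) = 96.92 K.
Since (2−ε)/2 = (T_e/T_s)⁴ = 0.5607, ε = 0.8786.

0.879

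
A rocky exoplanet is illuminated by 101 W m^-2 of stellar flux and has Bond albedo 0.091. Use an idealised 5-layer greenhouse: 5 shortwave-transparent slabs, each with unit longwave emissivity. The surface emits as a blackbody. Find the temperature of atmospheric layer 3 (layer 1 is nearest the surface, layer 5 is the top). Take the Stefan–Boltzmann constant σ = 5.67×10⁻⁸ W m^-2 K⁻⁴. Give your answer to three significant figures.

Top-of-atmosphere balance: σT_e⁴ = S(1−α)/4 = 22.95 W m^-2 → T_e = 141.8 K.
The net upward flux σT_e⁴ is constant between every pair of levels, so T_k⁴ = (N+1−k)T_e⁴.
T_3 = (3)^(1/4)·141.8 = 186.7 K.

187 kelvin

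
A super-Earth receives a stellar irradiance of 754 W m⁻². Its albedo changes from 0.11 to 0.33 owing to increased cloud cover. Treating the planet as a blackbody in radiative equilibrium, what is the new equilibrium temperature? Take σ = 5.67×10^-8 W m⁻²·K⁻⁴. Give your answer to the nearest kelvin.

With the new albedo, S(1−α₂)/4 = 126.3 W m⁻², so T₂ = 217.2 K.

217 kelvin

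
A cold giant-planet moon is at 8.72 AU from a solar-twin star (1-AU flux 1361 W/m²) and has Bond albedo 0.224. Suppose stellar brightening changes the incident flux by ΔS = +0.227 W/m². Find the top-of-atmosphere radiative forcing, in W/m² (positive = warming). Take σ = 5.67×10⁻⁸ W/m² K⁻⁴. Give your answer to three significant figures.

0.0440 W/m²

Flux at the orbit: S = 1361/(8.72)² = 17.90 W/m².
ΔF = Δ[S(1−α)]/4 = (1−0.224)·+0.227/4 = 0.04404 W/m².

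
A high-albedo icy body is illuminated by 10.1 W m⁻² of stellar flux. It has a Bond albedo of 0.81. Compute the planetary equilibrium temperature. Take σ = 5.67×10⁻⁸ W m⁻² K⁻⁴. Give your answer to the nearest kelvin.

54 K

Absorbed flux (global mean): S(1−α)/4 = 10.10·0.19/4 = 0.4797 W m⁻².
Set σT⁴ = 0.4797 → T = (0.4797/σ)^(1/4) = 53.93 K.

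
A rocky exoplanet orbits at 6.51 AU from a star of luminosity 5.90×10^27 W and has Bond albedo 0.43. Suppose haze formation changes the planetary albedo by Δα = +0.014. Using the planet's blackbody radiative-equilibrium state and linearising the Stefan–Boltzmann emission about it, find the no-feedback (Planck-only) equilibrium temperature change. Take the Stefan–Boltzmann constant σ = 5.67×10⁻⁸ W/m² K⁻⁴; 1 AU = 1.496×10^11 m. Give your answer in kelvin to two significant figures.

-1.2 K

Orbital distance: d = 6.51 AU = 9.739×10^11 m.
Spreading L over a sphere of radius d: S = 5.90×10^27/(4π·9.74×10^11²) = 495.0 W/m².
The baseline emission temperature is T_e = 187.8 K.
TOA radiative forcing: ΔF = −S·Δα/4 = −495.0·(+0.014)/4 = -1.733 W/m².
Linearising σT⁴ gives d(σT⁴)/dT = 4σT_e³ = 1.502 W/m² per K.
Hence the no-feedback warming is ΔF/(4σT_e³) = -1.15 K.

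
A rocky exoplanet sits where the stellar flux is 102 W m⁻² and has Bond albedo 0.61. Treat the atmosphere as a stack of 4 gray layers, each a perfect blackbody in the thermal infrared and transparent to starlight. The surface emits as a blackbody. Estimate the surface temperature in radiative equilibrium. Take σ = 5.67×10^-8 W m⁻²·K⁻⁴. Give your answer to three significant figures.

Top-of-atmosphere balance: σT_e⁴ = S(1−α)/4 = 9.945 W m⁻² → T_e = 115.1 K.
With N = 4 opaque layers, T_s = (N+1)^(1/4)·T_e = 5^(1/4)·115.1 = 172.1 K.

172 K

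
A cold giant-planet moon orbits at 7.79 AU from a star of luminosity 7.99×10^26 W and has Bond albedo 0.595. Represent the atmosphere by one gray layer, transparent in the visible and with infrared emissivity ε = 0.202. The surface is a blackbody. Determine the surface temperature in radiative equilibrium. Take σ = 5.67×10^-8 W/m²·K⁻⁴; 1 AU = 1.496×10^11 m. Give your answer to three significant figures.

d = 7.79 × 1.496×10^11 m = 1.165×10^12 m.
Spreading L over a sphere of radius d: S = 7.99×10^26/(4π·1.17×10^12²) = 46.82 W/m².
The planet radiates to space at T_e = [S(1−α)/(4σ)]^(1/4) = 95.62 K.
Surface balance with a leaky layer gives σT_s⁴ = σT_e⁴·2/(2−ε), so T_s = T_e·[2/(2−0.202)]^(1/4) = 98.20 K.

98.2 K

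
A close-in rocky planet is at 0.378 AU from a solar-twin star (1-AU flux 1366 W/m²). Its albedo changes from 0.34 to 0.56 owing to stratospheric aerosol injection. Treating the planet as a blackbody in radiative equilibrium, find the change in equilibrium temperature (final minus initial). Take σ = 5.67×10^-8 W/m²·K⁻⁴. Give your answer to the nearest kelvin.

-39 K

Irradiance scales as 1/d², so S = 1366 W/m² × (1/0.378)² = 9560 W/m².
With α = 0.34, T₁ = 408.4 K.
With α = 0.56, T₂ = 369.0 K.
ΔT = T₂ − T₁ = -39.37 K.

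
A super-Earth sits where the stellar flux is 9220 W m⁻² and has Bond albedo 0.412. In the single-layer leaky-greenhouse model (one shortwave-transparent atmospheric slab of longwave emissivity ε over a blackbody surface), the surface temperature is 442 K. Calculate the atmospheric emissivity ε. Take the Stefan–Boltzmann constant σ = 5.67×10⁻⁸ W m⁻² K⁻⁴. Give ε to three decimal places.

Effective temperature: T_e = [S(1−α)/(4σ)]^(1/4) = 393.2 K.
T_s⁴ = T_e⁴·2/(2−ε) → ε = 2 − 2(T_e/T_s)⁴ = 2 − 2·(393.2/442)⁴ = 0.7474.

0.747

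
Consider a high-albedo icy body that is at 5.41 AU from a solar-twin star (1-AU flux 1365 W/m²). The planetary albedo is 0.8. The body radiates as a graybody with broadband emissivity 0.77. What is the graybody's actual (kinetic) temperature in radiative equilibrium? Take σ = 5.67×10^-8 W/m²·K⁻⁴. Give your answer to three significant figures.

85.5 K

Flux at the orbit: S = 1365/(5.41)² = 46.64 W/m².
Absorbed flux (global mean): S(1−α)/4 = 46.64·0.2/4 = 2.332 W/m².
Radiative balance εσT⁴ = 2.332 gives T = [2.332/(0.77·σ)]^(1/4) = 85.49 K.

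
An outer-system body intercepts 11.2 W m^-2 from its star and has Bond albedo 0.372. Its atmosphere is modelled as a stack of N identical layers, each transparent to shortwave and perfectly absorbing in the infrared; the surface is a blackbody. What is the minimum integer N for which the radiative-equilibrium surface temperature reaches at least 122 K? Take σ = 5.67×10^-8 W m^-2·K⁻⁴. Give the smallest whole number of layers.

OLR = S(1−α)/4 = 1.758 W m^-2; the top layer radiates at T_e = 74.62 K.
Need (N+1)T_e⁴ ≥ T_s⁴, i.e. N+1 ≥ (122/74.62)⁴ = 7.143.
So N ≥ 6.143; the smallest integer is N = 7.

7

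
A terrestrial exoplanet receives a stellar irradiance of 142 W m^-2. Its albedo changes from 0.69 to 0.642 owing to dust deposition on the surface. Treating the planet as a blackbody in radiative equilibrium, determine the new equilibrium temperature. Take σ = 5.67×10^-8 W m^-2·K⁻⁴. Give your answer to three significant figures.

122 K

T₂ = [S(1−α₂)/(4σ)]^(1/4) = [142.0·0.358/(4σ)]^(1/4) = 122.4 K.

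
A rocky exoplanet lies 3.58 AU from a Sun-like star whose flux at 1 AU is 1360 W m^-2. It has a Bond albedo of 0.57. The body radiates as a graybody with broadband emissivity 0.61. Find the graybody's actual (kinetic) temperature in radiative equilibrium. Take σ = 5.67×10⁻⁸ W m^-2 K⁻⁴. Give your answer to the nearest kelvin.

Irradiance scales as 1/d², so S = 1360 W m^-2 × (1/3.58)² = 106.1 W m^-2.
Absorbed flux (global mean): S(1−α)/4 = 106.1·0.43/4 = 11.41 W m^-2.
Radiative balance εσT⁴ = 11.41 gives T = [11.41/(0.61·σ)]^(1/4) = 134.8 K.

135 K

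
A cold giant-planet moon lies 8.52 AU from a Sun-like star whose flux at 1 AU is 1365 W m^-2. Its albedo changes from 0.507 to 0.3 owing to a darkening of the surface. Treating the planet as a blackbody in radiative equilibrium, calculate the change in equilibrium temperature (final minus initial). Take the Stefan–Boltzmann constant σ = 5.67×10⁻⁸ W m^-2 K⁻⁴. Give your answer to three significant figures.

7.32 K

By the inverse-square law, S = 1365/8.52² = 18.80 W m^-2.
Before: T₁ = [18.80·0.493/(4σ)]^(1/4) = 79.96 K.
With α = 0.3, T₂ = 87.28 K.
ΔT = T₂ − T₁ = 7.324 K.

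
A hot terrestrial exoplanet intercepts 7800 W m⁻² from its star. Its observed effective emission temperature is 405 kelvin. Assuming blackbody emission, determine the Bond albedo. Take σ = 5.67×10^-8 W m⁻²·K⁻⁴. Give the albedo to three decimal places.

0.218

From σT⁴ = S(1−α)/4 we invert for α: 1−α = 4σT⁴/S.
4σT⁴ = 4·5.67×10⁻⁸·(405)⁴ = 6102 W m⁻².
Hence α = 1 − 6102/7800 = 0.2177.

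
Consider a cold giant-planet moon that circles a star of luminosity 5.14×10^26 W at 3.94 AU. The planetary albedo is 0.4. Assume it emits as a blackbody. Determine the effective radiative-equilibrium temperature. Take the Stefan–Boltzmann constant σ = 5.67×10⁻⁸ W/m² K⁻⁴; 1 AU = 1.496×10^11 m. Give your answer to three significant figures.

Orbital distance: d = 3.94 AU = 5.894×10^11 m.
S = L/(4πd²) = 117.7 W/m².
Absorbed flux (global mean): S(1−α)/4 = 117.7·0.6/4 = 17.66 W/m².
Set σT⁴ = 17.66 → T = (17.66/σ)^(1/4) = 132.8 K.

133 kelvin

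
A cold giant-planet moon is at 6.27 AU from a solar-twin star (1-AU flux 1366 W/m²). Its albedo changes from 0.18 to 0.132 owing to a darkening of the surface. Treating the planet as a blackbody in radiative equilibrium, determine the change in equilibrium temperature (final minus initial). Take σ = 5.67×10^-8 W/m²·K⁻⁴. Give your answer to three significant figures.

Flux at the orbit: S = 1366/(6.27)² = 34.75 W/m².
Initial: T₁ = [S(1−0.18)/(4σ)]^(1/4) = 105.9 K.
Final:   T₂ = [S(1−0.132)/(4σ)]^(1/4) = 107.4 K.
Change: 107.4 − 105.9 = 1.516 K.

1.52 kelvin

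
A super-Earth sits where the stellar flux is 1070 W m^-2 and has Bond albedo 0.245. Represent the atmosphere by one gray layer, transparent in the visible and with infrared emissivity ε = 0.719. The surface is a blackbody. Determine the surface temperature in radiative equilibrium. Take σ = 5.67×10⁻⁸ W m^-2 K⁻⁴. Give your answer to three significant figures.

273 K

Effective emission temperature (TOA balance): σT_e⁴ = S(1−α)/4 = 202.0 W m^-2 → T_e = 244.3 K.
The surface balance (absorbed SW + ε·downward IR = σT_s⁴) with T_a⁴ = T_s⁴/2 reduces to T_s = T_e·[2/(2−ε)]^¼ = 273.1 K.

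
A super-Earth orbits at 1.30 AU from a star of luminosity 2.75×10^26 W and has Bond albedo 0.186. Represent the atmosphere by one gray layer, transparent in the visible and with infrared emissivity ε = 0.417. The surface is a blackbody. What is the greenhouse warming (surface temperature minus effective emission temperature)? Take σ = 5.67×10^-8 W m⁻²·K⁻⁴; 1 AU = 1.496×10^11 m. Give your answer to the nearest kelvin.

13 K

Orbital distance: d = 1.30 AU = 1.945×10^11 m.
Spreading L over a sphere of radius d: S = 2.75×10^26/(4π·1.94×10^11²) = 578.6 W m⁻².
Effective emission temperature (TOA balance): σT_e⁴ = S(1−α)/4 = 117.7 W m⁻² → T_e = 213.5 K.
For a single slab of emissivity ε, T_s⁴ = 2T_e⁴/(2−ε); thus T_s = 213.5·(1.263)^(1/4) = 226.3 K.
T_s − T_e = 226.3 − 213.5 = 12.85 K.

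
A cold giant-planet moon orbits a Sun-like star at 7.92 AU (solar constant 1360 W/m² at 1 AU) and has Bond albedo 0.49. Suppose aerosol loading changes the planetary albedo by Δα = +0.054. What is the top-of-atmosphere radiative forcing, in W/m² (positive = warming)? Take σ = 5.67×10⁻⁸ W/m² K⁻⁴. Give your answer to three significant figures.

-0.293 W/m²

Irradiance scales as 1/d², so S = 1360 W/m² × (1/7.92)² = 21.68 W/m².
ΔF = −(S/4)Δα = −(21.68/4)×(+0.054) = -0.2927 W/m².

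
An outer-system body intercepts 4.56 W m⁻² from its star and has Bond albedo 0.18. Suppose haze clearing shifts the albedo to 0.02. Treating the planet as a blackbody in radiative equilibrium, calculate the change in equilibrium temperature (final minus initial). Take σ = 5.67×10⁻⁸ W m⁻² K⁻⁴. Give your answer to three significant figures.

2.90 K

Initial: T₁ = [S(1−0.18)/(4σ)]^(1/4) = 63.72 K.
After:  T₂ = [4.560·0.98/(4σ)]^(1/4) = 66.62 K.
Change: 66.62 − 63.72 = 2.904 K.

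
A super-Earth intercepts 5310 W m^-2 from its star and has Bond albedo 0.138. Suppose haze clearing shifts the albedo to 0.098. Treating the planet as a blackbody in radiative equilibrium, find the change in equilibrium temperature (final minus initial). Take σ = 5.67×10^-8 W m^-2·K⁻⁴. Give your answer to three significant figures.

4.30 K

Initial: T₁ = [S(1−0.138)/(4σ)]^(1/4) = 376.9 K.
After:  T₂ = [5310·0.902/(4σ)]^(1/4) = 381.2 K.
ΔT = T₂ − T₁ = 4.298 K.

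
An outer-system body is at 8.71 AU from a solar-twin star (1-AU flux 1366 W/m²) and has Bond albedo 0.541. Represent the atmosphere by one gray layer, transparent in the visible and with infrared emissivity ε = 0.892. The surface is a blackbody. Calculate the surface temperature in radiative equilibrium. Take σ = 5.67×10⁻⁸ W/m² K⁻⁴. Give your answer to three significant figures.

90.1 K

By the inverse-square law, S = 1366/8.71² = 18.01 W/m².
Effective emission temperature (TOA balance): σT_e⁴ = S(1−α)/4 = 2.066 W/m² → T_e = 77.70 K.
For a single slab of emissivity ε, T_s⁴ = 2T_e⁴/(2−ε); thus T_s = 77.70·(1.805)^(1/4) = 90.06 K.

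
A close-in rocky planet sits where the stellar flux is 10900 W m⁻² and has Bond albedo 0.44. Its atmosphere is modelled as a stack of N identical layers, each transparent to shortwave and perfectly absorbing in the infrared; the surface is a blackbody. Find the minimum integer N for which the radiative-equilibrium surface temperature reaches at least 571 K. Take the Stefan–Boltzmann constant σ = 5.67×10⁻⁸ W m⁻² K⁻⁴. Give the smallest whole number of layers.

3

The effective emission temperature is T_e = [S(1−α)/(4σ)]^¼ = 405.0 K.
T_s = (N+1)^(1/4)·T_e ≥ 571 K requires N+1 ≥ (T_s/T_e)⁴ = (571/405.0)⁴ = 3.950.
So N ≥ 2.950; the smallest integer is N = 3.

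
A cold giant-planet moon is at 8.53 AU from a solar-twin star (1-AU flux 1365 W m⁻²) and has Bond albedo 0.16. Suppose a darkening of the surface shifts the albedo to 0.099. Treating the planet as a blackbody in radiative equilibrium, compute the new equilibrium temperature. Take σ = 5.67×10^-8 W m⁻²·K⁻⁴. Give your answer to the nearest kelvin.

Irradiance scales as 1/d², so S = 1365 W m⁻² × (1/8.53)² = 18.76 W m⁻².
T₂ = [S(1−α₂)/(4σ)]^(1/4) = [18.76·0.901/(4σ)]^(1/4) = 92.91 K.

93 K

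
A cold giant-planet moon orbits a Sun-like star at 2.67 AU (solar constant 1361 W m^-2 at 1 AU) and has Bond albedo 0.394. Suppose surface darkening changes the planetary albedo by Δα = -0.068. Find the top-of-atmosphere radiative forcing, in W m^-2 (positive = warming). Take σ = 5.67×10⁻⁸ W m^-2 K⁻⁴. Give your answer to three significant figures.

By the inverse-square law, S = 1361/2.67² = 190.9 W m^-2.
The change in absorbed flux is Δ[S(1−α)/4] = −SΔα/4 = 3.246 W m^-2.

3.25 W m^-2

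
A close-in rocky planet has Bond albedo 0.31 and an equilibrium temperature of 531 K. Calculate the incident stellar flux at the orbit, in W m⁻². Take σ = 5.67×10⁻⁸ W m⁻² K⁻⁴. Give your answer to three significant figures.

From S(1−α)/4 = σT⁴: S = 4σT⁴/(1−α).
σT⁴ = 5.67×10⁻⁸·(531)⁴ = 4508 W m⁻².
So S = 4×4508/(1−0.31) = 26130 W m⁻².

26100 W m⁻²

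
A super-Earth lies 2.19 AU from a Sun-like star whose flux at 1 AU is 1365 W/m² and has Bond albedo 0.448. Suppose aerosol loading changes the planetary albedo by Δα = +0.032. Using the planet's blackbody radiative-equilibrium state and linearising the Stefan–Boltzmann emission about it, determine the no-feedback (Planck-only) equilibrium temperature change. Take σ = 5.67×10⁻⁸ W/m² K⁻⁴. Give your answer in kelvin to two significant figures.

-2.4 K

Irradiance scales as 1/d², so S = 1365 W/m² × (1/2.19)² = 284.6 W/m².
The baseline emission temperature is T_e = 162.2 K.
TOA radiative forcing: ΔF = −S·Δα/4 = −284.6·(+0.032)/4 = -2.277 W/m².
Linearising σT⁴ gives d(σT⁴)/dT = 4σT_e³ = 0.9684 W/m² per K.
ΔT₀ = ΔF/λ_P = -2.277/0.9684 = -2.35 K.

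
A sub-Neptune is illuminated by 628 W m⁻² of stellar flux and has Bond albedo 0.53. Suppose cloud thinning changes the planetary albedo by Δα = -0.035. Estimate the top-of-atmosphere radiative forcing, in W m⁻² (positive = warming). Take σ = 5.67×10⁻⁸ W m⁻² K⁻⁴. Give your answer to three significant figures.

ΔF = −(S/4)Δα = −(628.0/4)×(-0.035) = 5.495 W m⁻².

5.50 W m⁻²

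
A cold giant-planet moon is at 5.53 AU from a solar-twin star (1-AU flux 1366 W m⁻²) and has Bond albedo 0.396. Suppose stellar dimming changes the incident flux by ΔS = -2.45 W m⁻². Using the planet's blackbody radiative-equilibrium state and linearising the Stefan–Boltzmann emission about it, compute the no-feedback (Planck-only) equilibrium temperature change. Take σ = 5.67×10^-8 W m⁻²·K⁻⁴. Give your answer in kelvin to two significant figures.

By the inverse-square law, S = 1366/5.53² = 44.67 W m⁻².
Reference equilibrium: T_e = [S(1−α)/(4σ)]^(1/4) = 104.4 K.
ΔF = Δ[S(1−α)]/4 = (1−0.396)·-2.45/4 = -0.3700 W m⁻².
Linearising σT⁴ gives d(σT⁴)/dT = 4σT_e³ = 0.2583 W m⁻² per K.
Hence the no-feedback warming is ΔF/(4σT_e³) = -1.43 K.

-1.4 K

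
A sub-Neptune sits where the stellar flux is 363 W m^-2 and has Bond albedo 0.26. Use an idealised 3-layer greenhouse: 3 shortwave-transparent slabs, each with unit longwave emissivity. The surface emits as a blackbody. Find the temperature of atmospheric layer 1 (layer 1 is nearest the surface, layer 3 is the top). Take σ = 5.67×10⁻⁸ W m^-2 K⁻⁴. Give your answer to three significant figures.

244 K

OLR = S(1−α)/4 = 67.16 W m^-2; the top layer radiates at T_e = 185.5 K.
Each opaque layer satisfies 2T_j⁴ = T_{j−1}⁴ + T_{j+1}⁴, giving T_k⁴ = (N+1−k)T_e⁴.
T_1 = (3)^(1/4)·185.5 = 244.1 K.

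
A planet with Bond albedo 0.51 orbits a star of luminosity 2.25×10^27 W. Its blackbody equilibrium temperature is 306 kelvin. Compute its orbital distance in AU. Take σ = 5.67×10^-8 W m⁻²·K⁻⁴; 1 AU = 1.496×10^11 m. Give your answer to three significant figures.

1.40 AU

Required flux: S = 4σT⁴/(1−α) = 4058 W m⁻².
S = L/(4πd²) → d = √(L/4πS) = √(2.25×10^27/(4π·4058)) = 2.100×10^11 m = 1.404 AU.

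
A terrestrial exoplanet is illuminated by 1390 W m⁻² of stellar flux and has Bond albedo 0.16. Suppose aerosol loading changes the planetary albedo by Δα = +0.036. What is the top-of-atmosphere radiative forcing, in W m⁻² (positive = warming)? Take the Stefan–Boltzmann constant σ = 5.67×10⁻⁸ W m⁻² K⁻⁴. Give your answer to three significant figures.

-12.5 W m⁻²

ΔF = −(S/4)Δα = −(1390/4)×(+0.036) = -12.51 W m⁻².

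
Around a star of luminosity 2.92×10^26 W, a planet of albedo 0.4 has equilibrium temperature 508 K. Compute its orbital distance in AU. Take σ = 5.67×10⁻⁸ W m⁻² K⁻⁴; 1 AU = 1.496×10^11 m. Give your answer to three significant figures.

0.203 AU

The flux needed for this T is 4σT⁴/(1−0.4) = 25170 W m⁻².
From L = 4πd²S, d = √(2.92×10^26/(4π·25170)) = 3.038×10^10 m = 0.2031 AU.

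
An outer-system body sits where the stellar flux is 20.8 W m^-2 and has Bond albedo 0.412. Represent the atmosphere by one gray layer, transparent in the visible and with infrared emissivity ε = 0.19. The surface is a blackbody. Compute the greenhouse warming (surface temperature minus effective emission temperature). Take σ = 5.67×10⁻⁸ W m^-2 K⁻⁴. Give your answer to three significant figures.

2.17 K

The planet radiates to space at T_e = [S(1−α)/(4σ)]^(1/4) = 85.69 K.
For a single slab of emissivity ε, T_s⁴ = 2T_e⁴/(2−ε); thus T_s = 85.69·(1.105)^(1/4) = 87.86 K.
The atmosphere warms the surface by 2.165 K.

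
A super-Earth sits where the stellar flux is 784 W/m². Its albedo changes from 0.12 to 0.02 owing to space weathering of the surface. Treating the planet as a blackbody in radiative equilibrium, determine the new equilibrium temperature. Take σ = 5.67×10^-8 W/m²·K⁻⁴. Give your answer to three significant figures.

T₂ = [S(1−α₂)/(4σ)]^(1/4) = [784.0·0.98/(4σ)]^(1/4) = 241.3 K.

241 K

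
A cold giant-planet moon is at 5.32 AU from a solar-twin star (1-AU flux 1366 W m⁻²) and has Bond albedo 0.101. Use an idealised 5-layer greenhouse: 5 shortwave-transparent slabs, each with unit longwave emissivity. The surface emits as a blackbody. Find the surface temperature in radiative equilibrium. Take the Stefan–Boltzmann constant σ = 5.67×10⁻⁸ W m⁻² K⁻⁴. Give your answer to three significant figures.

Irradiance scales as 1/d², so S = 1366 W m⁻² × (1/5.32)² = 48.26 W m⁻².
The effective emission temperature is T_e = [S(1−α)/(4σ)]^¼ = 117.6 K.
For an N-layer opaque stack, T_s⁴ = (N+1)T_e⁴, hence T_s = (6)^(1/4)×117.6 K = 184.1 K.

184 K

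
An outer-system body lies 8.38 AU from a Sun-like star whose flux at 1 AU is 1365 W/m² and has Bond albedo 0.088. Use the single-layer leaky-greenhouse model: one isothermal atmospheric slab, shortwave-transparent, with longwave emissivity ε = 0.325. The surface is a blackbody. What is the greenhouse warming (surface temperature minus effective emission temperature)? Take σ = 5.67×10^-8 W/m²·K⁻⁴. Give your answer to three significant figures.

4.26 K

Irradiance scales as 1/d², so S = 1365 W/m² × (1/8.38)² = 19.44 W/m².
At the top of the atmosphere, σT_e⁴ = S(1−α)/4 = 4.432 W/m², giving T_e = 94.03 K.
For a single slab of emissivity ε, T_s⁴ = 2T_e⁴/(2−ε); thus T_s = 94.03·(1.194)^(1/4) = 98.29 K.
T_s − T_e = 98.29 − 94.03 = 4.262 K.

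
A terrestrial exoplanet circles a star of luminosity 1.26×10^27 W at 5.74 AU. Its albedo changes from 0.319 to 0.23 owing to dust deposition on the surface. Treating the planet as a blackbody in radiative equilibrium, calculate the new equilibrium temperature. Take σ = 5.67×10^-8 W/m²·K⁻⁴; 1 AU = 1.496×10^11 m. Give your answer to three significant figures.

d = 5.74 × 1.496×10^11 m = 8.587×10^11 m.
Flux at the orbit: S = L/(4πd²) = 1.26×10^27/(4π·(8.59×10^11)²) = 136.0 W/m².
New equilibrium: T₂ = [(1−0.23)·136.0/(4σ)]^(1/4) = 146.6 K.

147 kelvin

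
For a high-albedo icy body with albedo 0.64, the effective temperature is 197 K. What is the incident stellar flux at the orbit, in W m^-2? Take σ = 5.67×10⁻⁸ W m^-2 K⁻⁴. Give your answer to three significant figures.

Invert the energy balance for S: S = 4σT⁴/(1−α).
The emitted flux is σT⁴ = 85.40 W m^-2.
S = 4·85.40/0.36 = 948.9 W m^-2.

949 W m^-2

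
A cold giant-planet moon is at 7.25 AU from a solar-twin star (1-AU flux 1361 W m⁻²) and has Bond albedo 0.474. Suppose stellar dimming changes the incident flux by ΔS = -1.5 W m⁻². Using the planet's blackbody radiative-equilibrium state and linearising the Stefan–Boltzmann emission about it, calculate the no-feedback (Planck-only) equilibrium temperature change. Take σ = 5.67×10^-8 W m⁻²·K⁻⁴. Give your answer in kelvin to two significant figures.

Irradiance scales as 1/d², so S = 1361 W m⁻² × (1/7.25)² = 25.89 W m⁻².
The baseline emission temperature is T_e = 88.03 K.
Only a fraction (1−α) is absorbed and it's spread over 4πR², so ΔF = (1−α)ΔS/4 = -0.1973 W m⁻².
Planck response: λ_P = 4σT_e³ = 4·5.67×10⁻⁸·(88.03)³ = 0.1547 W m⁻²/K.
ΔT₀ = ΔF/λ_P = -0.1973/0.1547 = -1.27 K.

-1.3 K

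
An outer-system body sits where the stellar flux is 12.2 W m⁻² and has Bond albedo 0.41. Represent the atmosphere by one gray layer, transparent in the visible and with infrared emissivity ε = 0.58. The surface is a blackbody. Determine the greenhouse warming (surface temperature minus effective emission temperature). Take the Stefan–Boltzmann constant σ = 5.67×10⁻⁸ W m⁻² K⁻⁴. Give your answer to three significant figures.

6.71 K

The planet radiates to space at T_e = [S(1−α)/(4σ)]^(1/4) = 75.06 K.
For a single slab of emissivity ε, T_s⁴ = 2T_e⁴/(2−ε); thus T_s = 75.06·(1.408)^(1/4) = 81.77 K.
T_s − T_e = 81.77 − 75.06 = 6.710 K.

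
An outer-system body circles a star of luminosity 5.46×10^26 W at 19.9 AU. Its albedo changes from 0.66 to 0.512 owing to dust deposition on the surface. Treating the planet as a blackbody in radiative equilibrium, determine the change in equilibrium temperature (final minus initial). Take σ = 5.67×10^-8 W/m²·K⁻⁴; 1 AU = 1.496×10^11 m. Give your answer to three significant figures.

d = 19.9 × 1.496×10^11 m = 2.977×10^12 m.
Flux at the orbit: S = L/(4πd²) = 5.46×10^26/(4π·(2.98×10^12)²) = 4.902 W/m².
With α = 0.66, T₁ = 52.07 K.
After:  T₂ = [4.902·0.488/(4σ)]^(1/4) = 56.99 K.
Change: 56.99 − 52.07 = 4.923 K.

4.92 kelvin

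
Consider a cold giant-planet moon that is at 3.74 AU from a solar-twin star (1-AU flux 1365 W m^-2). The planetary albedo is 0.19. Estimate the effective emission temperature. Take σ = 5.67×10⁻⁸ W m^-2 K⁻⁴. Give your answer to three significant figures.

By the inverse-square law, S = 1365/3.74² = 97.59 W m^-2.
Averaging over the sphere, the absorbed flux is S(1−α)/4 = 19.76 W m^-2.
In equilibrium σT⁴ equals this, so T = 136.6 K.

137 K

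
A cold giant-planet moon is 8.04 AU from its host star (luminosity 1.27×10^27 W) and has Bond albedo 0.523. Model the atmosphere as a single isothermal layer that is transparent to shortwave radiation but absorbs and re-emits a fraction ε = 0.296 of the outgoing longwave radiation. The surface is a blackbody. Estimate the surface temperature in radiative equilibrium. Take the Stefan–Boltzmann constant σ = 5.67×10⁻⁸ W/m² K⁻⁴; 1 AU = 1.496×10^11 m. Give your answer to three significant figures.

115 kelvin

Orbital distance: d = 8.04 AU = 1.203×10^12 m.
Flux at the orbit: S = L/(4πd²) = 1.27×10^27/(4π·(1.20×10^12)²) = 69.86 W/m².
The planet radiates to space at T_e = [S(1−α)/(4σ)]^(1/4) = 110.1 K.
Surface balance with a leaky layer gives σT_s⁴ = σT_e⁴·2/(2−ε), so T_s = T_e·[2/(2−0.296)]^(1/4) = 114.6 K.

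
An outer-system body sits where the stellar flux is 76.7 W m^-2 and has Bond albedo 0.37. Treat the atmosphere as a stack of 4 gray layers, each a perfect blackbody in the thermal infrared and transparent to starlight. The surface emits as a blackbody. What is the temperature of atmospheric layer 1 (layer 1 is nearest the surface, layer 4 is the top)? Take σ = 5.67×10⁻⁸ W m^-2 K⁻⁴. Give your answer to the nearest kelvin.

Top-of-atmosphere balance: σT_e⁴ = S(1−α)/4 = 12.08 W m^-2 → T_e = 120.8 K.
In the N-layer model, layer k (counted from the surface) has T_k = (N+1−k)^(1/4)·T_e.
T_1 = (4)^(1/4)·120.8 = 170.9 K.

171 kelvin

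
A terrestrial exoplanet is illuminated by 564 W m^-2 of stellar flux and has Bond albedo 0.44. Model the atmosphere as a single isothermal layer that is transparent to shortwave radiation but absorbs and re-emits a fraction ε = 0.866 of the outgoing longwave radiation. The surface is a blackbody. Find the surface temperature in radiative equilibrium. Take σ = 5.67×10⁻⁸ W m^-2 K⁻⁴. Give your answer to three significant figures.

223 K

At the top of the atmosphere, σT_e⁴ = S(1−α)/4 = 78.96 W m^-2, giving T_e = 193.2 K.
The surface balance (absorbed SW + ε·downward IR = σT_s⁴) with T_a⁴ = T_s⁴/2 reduces to T_s = T_e·[2/(2−ε)]^¼ = 222.6 K.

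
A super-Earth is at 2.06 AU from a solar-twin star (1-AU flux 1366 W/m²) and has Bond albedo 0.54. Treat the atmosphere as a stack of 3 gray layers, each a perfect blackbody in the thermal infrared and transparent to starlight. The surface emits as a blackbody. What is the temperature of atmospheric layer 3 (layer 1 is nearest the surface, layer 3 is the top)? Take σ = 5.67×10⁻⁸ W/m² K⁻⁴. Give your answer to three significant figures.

Flux at the orbit: S = 1366/(2.06)² = 321.9 W/m².
The effective emission temperature is T_e = [S(1−α)/(4σ)]^¼ = 159.8 K.
Each opaque layer satisfies 2T_j⁴ = T_{j−1}⁴ + T_{j+1}⁴, giving T_k⁴ = (N+1−k)T_e⁴.
With k = 3: T_3 = (3+1−3)^¼·159.8 K = 159.8 K.

160 kelvin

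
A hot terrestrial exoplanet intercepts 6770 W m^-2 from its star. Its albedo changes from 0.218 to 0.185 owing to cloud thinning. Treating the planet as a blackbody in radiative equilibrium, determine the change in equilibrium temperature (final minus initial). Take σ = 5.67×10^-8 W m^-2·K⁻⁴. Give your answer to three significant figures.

Before: T₁ = [6770·0.782/(4σ)]^(1/4) = 390.9 K.
With α = 0.185, T₂ = 394.9 K.
Change: 394.9 − 390.9 = 4.060 K.

4.06 K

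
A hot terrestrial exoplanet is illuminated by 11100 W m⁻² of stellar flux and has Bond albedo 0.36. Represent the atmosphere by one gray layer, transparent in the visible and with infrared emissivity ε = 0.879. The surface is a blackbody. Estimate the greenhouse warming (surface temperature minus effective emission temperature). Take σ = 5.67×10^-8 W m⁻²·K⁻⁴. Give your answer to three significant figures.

65.5 K

The planet radiates to space at T_e = [S(1−α)/(4σ)]^(1/4) = 420.7 K.
Surface balance with a leaky layer gives σT_s⁴ = σT_e⁴·2/(2−ε), so T_s = T_e·[2/(2−0.879)]^(1/4) = 486.2 K.
The atmosphere warms the surface by 65.51 K.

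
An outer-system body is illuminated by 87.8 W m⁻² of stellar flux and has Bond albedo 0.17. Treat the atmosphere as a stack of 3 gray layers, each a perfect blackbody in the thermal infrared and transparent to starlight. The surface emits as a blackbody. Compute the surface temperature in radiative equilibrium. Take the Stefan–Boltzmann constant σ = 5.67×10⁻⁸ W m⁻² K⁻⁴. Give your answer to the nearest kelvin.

The effective emission temperature is T_e = [S(1−α)/(4σ)]^¼ = 133.9 K.
Layer-by-layer balance gives σT_s⁴ = (N+1)σT_e⁴, so T_s = 4^¼·133.9 = 189.3 K.

189 K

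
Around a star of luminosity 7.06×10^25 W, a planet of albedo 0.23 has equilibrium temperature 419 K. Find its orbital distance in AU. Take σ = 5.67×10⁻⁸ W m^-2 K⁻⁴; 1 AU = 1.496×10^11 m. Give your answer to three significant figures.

0.166 AU

The flux needed for this T is 4σT⁴/(1−0.23) = 9078 W m^-2.
S = L/(4πd²) → d = √(L/4πS) = √(7.06×10^25/(4π·9078)) = 2.488×10^10 m = 0.1663 AU.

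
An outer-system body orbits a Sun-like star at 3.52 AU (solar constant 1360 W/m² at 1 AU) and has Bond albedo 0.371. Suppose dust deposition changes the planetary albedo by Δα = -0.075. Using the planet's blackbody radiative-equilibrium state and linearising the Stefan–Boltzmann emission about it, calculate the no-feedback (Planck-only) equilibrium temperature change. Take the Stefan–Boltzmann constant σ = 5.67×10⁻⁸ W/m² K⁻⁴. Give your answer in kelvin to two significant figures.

Flux at the orbit: S = 1360/(3.52)² = 109.8 W/m².
Reference equilibrium: T_e = [S(1−α)/(4σ)]^(1/4) = 132.1 K.
The change in absorbed flux is Δ[S(1−α)/4] = −SΔα/4 = 2.058 W/m².
Planck response: λ_P = 4σT_e³ = 4·5.67×10⁻⁸·(132.1)³ = 0.5227 W/m²/K.
ΔT₀ = ΔF/λ_P = 2.058/0.5227 = 3.94 K.

3.9 K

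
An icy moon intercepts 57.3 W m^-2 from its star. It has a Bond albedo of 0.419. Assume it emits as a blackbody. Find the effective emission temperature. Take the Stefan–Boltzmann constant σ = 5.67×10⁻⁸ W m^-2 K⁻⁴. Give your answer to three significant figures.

110 kelvin

Absorbed flux (global mean): S(1−α)/4 = 57.30·0.581/4 = 8.323 W m^-2.
In equilibrium σT⁴ equals this, so T = 110.1 K.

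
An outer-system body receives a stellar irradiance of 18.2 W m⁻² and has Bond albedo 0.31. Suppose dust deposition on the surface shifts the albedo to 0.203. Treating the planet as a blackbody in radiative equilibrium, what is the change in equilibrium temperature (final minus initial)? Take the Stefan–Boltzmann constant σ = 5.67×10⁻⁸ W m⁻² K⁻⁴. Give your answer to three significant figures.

3.17 K

Before: T₁ = [18.20·0.69/(4σ)]^(1/4) = 86.26 K.
Final:   T₂ = [S(1−0.203)/(4σ)]^(1/4) = 89.43 K.
ΔT = T₂ − T₁ = 3.166 K.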